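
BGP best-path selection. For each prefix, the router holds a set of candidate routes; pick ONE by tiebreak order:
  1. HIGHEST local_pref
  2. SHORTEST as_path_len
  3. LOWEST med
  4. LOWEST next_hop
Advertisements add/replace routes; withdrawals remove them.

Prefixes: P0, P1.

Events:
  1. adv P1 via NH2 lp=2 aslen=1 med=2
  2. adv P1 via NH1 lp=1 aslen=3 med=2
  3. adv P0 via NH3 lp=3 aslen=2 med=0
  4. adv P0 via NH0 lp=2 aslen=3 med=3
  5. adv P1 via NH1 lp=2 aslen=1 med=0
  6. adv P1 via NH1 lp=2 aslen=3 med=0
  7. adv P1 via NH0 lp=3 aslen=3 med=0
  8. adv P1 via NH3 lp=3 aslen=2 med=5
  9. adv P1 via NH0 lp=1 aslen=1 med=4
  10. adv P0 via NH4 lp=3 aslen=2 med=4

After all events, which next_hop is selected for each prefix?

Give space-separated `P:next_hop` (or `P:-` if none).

Op 1: best P0=- P1=NH2
Op 2: best P0=- P1=NH2
Op 3: best P0=NH3 P1=NH2
Op 4: best P0=NH3 P1=NH2
Op 5: best P0=NH3 P1=NH1
Op 6: best P0=NH3 P1=NH2
Op 7: best P0=NH3 P1=NH0
Op 8: best P0=NH3 P1=NH3
Op 9: best P0=NH3 P1=NH3
Op 10: best P0=NH3 P1=NH3

Answer: P0:NH3 P1:NH3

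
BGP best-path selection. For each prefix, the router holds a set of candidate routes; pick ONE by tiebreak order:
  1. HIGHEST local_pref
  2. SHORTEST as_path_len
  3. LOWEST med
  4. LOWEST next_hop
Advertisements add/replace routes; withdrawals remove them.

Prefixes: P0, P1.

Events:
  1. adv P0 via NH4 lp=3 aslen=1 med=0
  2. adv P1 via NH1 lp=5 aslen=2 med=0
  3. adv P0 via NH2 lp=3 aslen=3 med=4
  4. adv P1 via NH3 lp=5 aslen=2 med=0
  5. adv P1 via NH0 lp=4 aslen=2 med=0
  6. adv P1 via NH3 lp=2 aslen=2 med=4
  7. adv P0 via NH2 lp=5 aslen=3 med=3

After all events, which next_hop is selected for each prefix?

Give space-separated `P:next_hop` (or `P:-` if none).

Op 1: best P0=NH4 P1=-
Op 2: best P0=NH4 P1=NH1
Op 3: best P0=NH4 P1=NH1
Op 4: best P0=NH4 P1=NH1
Op 5: best P0=NH4 P1=NH1
Op 6: best P0=NH4 P1=NH1
Op 7: best P0=NH2 P1=NH1

Answer: P0:NH2 P1:NH1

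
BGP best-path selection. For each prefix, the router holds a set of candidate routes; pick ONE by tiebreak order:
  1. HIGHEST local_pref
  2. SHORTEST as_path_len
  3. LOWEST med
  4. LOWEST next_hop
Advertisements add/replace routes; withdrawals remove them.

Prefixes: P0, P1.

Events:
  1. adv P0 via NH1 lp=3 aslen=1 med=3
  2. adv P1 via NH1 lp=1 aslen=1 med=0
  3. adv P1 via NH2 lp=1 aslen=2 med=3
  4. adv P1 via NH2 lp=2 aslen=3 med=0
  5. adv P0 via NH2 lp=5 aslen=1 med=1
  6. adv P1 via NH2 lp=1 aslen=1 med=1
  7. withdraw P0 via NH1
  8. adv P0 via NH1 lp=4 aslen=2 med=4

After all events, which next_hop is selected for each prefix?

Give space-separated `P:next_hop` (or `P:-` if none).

Op 1: best P0=NH1 P1=-
Op 2: best P0=NH1 P1=NH1
Op 3: best P0=NH1 P1=NH1
Op 4: best P0=NH1 P1=NH2
Op 5: best P0=NH2 P1=NH2
Op 6: best P0=NH2 P1=NH1
Op 7: best P0=NH2 P1=NH1
Op 8: best P0=NH2 P1=NH1

Answer: P0:NH2 P1:NH1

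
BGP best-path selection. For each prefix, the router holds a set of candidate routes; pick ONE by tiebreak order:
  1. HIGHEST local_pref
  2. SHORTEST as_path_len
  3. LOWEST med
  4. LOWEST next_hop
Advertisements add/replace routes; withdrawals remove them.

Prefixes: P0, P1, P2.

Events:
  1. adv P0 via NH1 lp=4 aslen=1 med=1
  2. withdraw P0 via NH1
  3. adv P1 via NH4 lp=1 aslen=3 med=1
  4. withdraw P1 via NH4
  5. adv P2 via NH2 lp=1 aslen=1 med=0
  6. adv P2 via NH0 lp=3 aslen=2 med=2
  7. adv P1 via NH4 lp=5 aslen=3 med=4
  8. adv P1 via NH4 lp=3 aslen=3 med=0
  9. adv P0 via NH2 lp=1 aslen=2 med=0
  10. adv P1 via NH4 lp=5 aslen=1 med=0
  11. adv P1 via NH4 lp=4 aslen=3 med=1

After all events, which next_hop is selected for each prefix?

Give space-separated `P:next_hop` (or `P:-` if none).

Answer: P0:NH2 P1:NH4 P2:NH0

Derivation:
Op 1: best P0=NH1 P1=- P2=-
Op 2: best P0=- P1=- P2=-
Op 3: best P0=- P1=NH4 P2=-
Op 4: best P0=- P1=- P2=-
Op 5: best P0=- P1=- P2=NH2
Op 6: best P0=- P1=- P2=NH0
Op 7: best P0=- P1=NH4 P2=NH0
Op 8: best P0=- P1=NH4 P2=NH0
Op 9: best P0=NH2 P1=NH4 P2=NH0
Op 10: best P0=NH2 P1=NH4 P2=NH0
Op 11: best P0=NH2 P1=NH4 P2=NH0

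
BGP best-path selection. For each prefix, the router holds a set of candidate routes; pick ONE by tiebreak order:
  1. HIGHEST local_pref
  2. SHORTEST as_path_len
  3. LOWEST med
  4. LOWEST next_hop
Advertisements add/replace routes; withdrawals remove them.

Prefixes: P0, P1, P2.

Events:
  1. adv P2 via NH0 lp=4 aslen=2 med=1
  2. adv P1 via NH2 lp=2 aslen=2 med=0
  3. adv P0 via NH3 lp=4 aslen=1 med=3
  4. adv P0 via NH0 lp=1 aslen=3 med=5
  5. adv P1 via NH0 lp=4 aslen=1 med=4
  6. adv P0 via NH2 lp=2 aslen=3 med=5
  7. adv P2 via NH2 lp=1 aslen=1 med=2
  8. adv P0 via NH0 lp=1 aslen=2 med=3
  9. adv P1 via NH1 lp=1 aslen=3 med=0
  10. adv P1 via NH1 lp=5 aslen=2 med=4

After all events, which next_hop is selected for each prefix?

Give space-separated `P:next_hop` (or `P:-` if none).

Op 1: best P0=- P1=- P2=NH0
Op 2: best P0=- P1=NH2 P2=NH0
Op 3: best P0=NH3 P1=NH2 P2=NH0
Op 4: best P0=NH3 P1=NH2 P2=NH0
Op 5: best P0=NH3 P1=NH0 P2=NH0
Op 6: best P0=NH3 P1=NH0 P2=NH0
Op 7: best P0=NH3 P1=NH0 P2=NH0
Op 8: best P0=NH3 P1=NH0 P2=NH0
Op 9: best P0=NH3 P1=NH0 P2=NH0
Op 10: best P0=NH3 P1=NH1 P2=NH0

Answer: P0:NH3 P1:NH1 P2:NH0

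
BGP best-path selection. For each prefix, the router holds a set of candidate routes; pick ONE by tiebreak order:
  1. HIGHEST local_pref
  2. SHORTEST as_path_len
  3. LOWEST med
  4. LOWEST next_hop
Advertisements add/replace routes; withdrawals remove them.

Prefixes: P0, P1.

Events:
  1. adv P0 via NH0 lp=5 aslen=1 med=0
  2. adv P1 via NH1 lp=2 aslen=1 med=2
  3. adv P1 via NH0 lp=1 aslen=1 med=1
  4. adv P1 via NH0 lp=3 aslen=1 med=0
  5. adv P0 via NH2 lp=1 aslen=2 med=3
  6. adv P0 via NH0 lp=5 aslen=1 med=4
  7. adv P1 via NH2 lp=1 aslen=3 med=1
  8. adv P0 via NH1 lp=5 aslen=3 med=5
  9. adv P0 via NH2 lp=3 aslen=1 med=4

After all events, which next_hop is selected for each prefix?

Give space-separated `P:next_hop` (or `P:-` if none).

Op 1: best P0=NH0 P1=-
Op 2: best P0=NH0 P1=NH1
Op 3: best P0=NH0 P1=NH1
Op 4: best P0=NH0 P1=NH0
Op 5: best P0=NH0 P1=NH0
Op 6: best P0=NH0 P1=NH0
Op 7: best P0=NH0 P1=NH0
Op 8: best P0=NH0 P1=NH0
Op 9: best P0=NH0 P1=NH0

Answer: P0:NH0 P1:NH0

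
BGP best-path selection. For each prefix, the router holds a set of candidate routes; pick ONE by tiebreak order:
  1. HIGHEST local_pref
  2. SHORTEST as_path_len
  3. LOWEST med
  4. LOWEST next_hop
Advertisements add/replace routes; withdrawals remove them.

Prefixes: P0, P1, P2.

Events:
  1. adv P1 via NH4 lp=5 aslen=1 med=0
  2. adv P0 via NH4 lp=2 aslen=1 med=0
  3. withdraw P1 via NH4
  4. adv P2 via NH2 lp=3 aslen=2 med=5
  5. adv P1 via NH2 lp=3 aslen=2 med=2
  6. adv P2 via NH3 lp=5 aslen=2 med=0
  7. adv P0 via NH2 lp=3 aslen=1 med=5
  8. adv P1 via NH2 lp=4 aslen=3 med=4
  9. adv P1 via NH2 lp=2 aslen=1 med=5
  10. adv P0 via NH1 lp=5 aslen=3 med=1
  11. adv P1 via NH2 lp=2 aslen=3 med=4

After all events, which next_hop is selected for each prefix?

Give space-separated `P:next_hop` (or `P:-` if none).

Op 1: best P0=- P1=NH4 P2=-
Op 2: best P0=NH4 P1=NH4 P2=-
Op 3: best P0=NH4 P1=- P2=-
Op 4: best P0=NH4 P1=- P2=NH2
Op 5: best P0=NH4 P1=NH2 P2=NH2
Op 6: best P0=NH4 P1=NH2 P2=NH3
Op 7: best P0=NH2 P1=NH2 P2=NH3
Op 8: best P0=NH2 P1=NH2 P2=NH3
Op 9: best P0=NH2 P1=NH2 P2=NH3
Op 10: best P0=NH1 P1=NH2 P2=NH3
Op 11: best P0=NH1 P1=NH2 P2=NH3

Answer: P0:NH1 P1:NH2 P2:NH3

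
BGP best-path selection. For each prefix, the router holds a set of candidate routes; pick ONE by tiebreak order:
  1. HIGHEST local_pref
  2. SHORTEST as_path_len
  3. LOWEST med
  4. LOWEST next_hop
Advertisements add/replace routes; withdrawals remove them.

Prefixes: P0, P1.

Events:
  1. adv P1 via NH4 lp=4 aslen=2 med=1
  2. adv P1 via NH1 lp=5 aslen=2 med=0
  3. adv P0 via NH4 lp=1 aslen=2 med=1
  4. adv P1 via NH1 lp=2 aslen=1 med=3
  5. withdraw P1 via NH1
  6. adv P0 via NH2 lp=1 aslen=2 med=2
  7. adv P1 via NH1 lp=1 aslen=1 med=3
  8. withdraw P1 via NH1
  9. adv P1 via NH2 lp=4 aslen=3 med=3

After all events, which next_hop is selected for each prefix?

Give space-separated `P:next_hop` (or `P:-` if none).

Answer: P0:NH4 P1:NH4

Derivation:
Op 1: best P0=- P1=NH4
Op 2: best P0=- P1=NH1
Op 3: best P0=NH4 P1=NH1
Op 4: best P0=NH4 P1=NH4
Op 5: best P0=NH4 P1=NH4
Op 6: best P0=NH4 P1=NH4
Op 7: best P0=NH4 P1=NH4
Op 8: best P0=NH4 P1=NH4
Op 9: best P0=NH4 P1=NH4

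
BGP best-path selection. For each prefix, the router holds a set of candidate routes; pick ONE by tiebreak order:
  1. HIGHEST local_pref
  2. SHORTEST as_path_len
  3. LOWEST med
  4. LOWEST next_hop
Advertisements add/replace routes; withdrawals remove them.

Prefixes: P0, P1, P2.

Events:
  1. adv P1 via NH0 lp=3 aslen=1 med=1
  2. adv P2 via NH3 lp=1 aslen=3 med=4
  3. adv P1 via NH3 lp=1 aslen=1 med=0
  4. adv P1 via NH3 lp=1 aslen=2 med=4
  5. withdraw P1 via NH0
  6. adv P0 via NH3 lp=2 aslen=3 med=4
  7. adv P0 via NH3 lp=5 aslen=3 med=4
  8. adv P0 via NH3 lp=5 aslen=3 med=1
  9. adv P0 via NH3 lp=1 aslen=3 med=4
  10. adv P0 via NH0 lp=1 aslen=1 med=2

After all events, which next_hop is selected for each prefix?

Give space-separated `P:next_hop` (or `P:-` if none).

Op 1: best P0=- P1=NH0 P2=-
Op 2: best P0=- P1=NH0 P2=NH3
Op 3: best P0=- P1=NH0 P2=NH3
Op 4: best P0=- P1=NH0 P2=NH3
Op 5: best P0=- P1=NH3 P2=NH3
Op 6: best P0=NH3 P1=NH3 P2=NH3
Op 7: best P0=NH3 P1=NH3 P2=NH3
Op 8: best P0=NH3 P1=NH3 P2=NH3
Op 9: best P0=NH3 P1=NH3 P2=NH3
Op 10: best P0=NH0 P1=NH3 P2=NH3

Answer: P0:NH0 P1:NH3 P2:NH3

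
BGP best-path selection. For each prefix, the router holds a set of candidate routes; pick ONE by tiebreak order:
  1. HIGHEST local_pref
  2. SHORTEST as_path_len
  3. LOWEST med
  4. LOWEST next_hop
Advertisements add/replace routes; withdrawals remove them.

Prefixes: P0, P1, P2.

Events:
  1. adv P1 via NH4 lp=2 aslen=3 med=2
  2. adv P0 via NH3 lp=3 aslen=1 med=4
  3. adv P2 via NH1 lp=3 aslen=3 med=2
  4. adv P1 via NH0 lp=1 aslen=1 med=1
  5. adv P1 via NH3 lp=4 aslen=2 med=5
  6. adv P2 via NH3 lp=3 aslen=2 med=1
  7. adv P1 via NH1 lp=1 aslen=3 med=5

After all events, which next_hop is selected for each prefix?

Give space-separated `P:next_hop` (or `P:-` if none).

Answer: P0:NH3 P1:NH3 P2:NH3

Derivation:
Op 1: best P0=- P1=NH4 P2=-
Op 2: best P0=NH3 P1=NH4 P2=-
Op 3: best P0=NH3 P1=NH4 P2=NH1
Op 4: best P0=NH3 P1=NH4 P2=NH1
Op 5: best P0=NH3 P1=NH3 P2=NH1
Op 6: best P0=NH3 P1=NH3 P2=NH3
Op 7: best P0=NH3 P1=NH3 P2=NH3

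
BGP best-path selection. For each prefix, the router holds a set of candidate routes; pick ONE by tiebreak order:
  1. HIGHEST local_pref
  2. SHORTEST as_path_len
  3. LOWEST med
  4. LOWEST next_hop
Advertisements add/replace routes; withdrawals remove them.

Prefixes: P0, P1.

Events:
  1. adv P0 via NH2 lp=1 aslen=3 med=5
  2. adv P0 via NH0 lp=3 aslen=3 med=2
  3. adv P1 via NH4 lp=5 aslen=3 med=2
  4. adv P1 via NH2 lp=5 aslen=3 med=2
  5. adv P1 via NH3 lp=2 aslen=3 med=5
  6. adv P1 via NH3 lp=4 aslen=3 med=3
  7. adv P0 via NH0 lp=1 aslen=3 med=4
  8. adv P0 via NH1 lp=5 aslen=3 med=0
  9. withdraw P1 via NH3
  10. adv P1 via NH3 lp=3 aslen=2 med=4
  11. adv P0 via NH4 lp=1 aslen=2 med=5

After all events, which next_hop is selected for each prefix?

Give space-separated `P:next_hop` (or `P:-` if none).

Answer: P0:NH1 P1:NH2

Derivation:
Op 1: best P0=NH2 P1=-
Op 2: best P0=NH0 P1=-
Op 3: best P0=NH0 P1=NH4
Op 4: best P0=NH0 P1=NH2
Op 5: best P0=NH0 P1=NH2
Op 6: best P0=NH0 P1=NH2
Op 7: best P0=NH0 P1=NH2
Op 8: best P0=NH1 P1=NH2
Op 9: best P0=NH1 P1=NH2
Op 10: best P0=NH1 P1=NH2
Op 11: best P0=NH1 P1=NH2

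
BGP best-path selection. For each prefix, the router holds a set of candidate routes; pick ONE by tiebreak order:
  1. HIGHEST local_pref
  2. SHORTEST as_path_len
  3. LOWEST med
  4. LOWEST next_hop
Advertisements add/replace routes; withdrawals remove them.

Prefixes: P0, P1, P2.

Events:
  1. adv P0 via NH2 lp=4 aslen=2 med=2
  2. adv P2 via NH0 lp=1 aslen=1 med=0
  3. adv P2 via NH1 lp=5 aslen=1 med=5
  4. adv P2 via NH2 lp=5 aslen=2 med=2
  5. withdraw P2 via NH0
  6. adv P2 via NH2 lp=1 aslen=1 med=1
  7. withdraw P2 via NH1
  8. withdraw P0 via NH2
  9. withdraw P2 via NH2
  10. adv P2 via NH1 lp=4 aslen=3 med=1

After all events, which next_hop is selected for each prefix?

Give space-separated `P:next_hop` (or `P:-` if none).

Answer: P0:- P1:- P2:NH1

Derivation:
Op 1: best P0=NH2 P1=- P2=-
Op 2: best P0=NH2 P1=- P2=NH0
Op 3: best P0=NH2 P1=- P2=NH1
Op 4: best P0=NH2 P1=- P2=NH1
Op 5: best P0=NH2 P1=- P2=NH1
Op 6: best P0=NH2 P1=- P2=NH1
Op 7: best P0=NH2 P1=- P2=NH2
Op 8: best P0=- P1=- P2=NH2
Op 9: best P0=- P1=- P2=-
Op 10: best P0=- P1=- P2=NH1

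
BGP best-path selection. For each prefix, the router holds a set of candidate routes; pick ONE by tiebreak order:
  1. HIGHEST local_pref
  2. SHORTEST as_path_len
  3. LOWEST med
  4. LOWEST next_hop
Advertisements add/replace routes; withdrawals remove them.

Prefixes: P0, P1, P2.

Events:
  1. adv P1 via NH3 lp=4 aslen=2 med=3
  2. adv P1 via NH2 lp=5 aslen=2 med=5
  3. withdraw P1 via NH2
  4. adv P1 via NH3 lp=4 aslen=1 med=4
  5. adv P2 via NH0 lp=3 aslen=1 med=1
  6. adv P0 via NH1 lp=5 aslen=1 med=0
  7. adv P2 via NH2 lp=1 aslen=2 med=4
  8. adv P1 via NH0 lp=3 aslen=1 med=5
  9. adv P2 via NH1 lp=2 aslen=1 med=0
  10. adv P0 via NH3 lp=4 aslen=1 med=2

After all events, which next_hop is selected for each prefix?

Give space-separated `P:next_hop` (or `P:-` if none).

Op 1: best P0=- P1=NH3 P2=-
Op 2: best P0=- P1=NH2 P2=-
Op 3: best P0=- P1=NH3 P2=-
Op 4: best P0=- P1=NH3 P2=-
Op 5: best P0=- P1=NH3 P2=NH0
Op 6: best P0=NH1 P1=NH3 P2=NH0
Op 7: best P0=NH1 P1=NH3 P2=NH0
Op 8: best P0=NH1 P1=NH3 P2=NH0
Op 9: best P0=NH1 P1=NH3 P2=NH0
Op 10: best P0=NH1 P1=NH3 P2=NH0

Answer: P0:NH1 P1:NH3 P2:NH0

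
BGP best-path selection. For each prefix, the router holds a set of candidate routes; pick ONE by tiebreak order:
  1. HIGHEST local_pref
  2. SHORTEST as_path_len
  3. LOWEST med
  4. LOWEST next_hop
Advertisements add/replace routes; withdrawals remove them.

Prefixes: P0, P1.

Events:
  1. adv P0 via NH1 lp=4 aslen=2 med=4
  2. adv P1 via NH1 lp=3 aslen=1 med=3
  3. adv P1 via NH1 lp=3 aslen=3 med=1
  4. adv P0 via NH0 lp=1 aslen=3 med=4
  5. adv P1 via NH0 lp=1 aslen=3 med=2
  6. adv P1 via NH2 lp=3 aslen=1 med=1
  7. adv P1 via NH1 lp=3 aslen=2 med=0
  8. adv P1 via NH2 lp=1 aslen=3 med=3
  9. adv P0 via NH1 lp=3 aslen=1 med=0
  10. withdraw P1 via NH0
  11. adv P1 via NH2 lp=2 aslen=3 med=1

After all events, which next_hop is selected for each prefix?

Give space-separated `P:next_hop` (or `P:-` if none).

Answer: P0:NH1 P1:NH1

Derivation:
Op 1: best P0=NH1 P1=-
Op 2: best P0=NH1 P1=NH1
Op 3: best P0=NH1 P1=NH1
Op 4: best P0=NH1 P1=NH1
Op 5: best P0=NH1 P1=NH1
Op 6: best P0=NH1 P1=NH2
Op 7: best P0=NH1 P1=NH2
Op 8: best P0=NH1 P1=NH1
Op 9: best P0=NH1 P1=NH1
Op 10: best P0=NH1 P1=NH1
Op 11: best P0=NH1 P1=NH1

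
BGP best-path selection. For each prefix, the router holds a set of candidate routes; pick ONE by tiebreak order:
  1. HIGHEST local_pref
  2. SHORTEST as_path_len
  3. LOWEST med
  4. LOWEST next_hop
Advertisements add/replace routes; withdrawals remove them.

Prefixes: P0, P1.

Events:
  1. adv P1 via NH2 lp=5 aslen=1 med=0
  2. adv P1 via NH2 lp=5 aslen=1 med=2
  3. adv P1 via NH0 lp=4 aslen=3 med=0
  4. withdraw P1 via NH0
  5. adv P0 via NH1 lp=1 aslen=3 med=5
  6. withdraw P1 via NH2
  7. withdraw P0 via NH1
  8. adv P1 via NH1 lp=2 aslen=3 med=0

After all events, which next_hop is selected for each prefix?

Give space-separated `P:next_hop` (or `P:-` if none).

Answer: P0:- P1:NH1

Derivation:
Op 1: best P0=- P1=NH2
Op 2: best P0=- P1=NH2
Op 3: best P0=- P1=NH2
Op 4: best P0=- P1=NH2
Op 5: best P0=NH1 P1=NH2
Op 6: best P0=NH1 P1=-
Op 7: best P0=- P1=-
Op 8: best P0=- P1=NH1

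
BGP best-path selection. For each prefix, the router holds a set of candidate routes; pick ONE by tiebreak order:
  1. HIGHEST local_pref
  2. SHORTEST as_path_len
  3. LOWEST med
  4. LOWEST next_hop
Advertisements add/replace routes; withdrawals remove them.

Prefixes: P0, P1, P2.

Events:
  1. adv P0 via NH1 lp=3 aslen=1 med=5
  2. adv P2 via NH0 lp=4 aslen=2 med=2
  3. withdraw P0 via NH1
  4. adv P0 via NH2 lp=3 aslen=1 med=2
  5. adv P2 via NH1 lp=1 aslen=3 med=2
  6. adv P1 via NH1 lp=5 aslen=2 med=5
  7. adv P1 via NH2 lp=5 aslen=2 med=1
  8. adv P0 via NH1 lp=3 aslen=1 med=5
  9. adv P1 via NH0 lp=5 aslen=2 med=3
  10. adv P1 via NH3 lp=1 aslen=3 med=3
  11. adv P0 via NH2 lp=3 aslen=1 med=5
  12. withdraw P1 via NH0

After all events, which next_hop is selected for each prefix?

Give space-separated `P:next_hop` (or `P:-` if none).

Answer: P0:NH1 P1:NH2 P2:NH0

Derivation:
Op 1: best P0=NH1 P1=- P2=-
Op 2: best P0=NH1 P1=- P2=NH0
Op 3: best P0=- P1=- P2=NH0
Op 4: best P0=NH2 P1=- P2=NH0
Op 5: best P0=NH2 P1=- P2=NH0
Op 6: best P0=NH2 P1=NH1 P2=NH0
Op 7: best P0=NH2 P1=NH2 P2=NH0
Op 8: best P0=NH2 P1=NH2 P2=NH0
Op 9: best P0=NH2 P1=NH2 P2=NH0
Op 10: best P0=NH2 P1=NH2 P2=NH0
Op 11: best P0=NH1 P1=NH2 P2=NH0
Op 12: best P0=NH1 P1=NH2 P2=NH0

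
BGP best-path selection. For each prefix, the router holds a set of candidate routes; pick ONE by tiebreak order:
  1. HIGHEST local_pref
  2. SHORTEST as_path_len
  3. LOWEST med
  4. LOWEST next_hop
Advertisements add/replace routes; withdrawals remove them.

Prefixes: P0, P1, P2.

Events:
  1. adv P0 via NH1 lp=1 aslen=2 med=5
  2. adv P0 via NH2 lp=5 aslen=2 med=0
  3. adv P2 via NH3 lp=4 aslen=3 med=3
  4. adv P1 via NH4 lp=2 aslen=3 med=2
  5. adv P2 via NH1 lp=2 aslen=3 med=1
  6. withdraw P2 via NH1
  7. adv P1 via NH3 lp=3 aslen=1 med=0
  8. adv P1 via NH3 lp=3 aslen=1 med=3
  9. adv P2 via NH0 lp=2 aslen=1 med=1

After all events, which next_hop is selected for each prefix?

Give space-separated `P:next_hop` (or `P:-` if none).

Answer: P0:NH2 P1:NH3 P2:NH3

Derivation:
Op 1: best P0=NH1 P1=- P2=-
Op 2: best P0=NH2 P1=- P2=-
Op 3: best P0=NH2 P1=- P2=NH3
Op 4: best P0=NH2 P1=NH4 P2=NH3
Op 5: best P0=NH2 P1=NH4 P2=NH3
Op 6: best P0=NH2 P1=NH4 P2=NH3
Op 7: best P0=NH2 P1=NH3 P2=NH3
Op 8: best P0=NH2 P1=NH3 P2=NH3
Op 9: best P0=NH2 P1=NH3 P2=NH3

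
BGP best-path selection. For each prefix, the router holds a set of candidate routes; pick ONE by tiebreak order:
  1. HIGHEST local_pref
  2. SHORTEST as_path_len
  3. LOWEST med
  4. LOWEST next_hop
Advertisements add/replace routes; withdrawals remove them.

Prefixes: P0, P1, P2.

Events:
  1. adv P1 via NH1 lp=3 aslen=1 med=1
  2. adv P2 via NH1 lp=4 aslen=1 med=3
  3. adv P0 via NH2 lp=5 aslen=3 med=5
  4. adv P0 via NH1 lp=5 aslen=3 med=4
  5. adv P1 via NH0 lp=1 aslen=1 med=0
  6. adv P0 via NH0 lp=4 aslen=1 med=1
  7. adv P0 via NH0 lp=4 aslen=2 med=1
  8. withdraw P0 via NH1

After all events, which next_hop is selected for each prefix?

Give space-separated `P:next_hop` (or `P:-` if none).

Answer: P0:NH2 P1:NH1 P2:NH1

Derivation:
Op 1: best P0=- P1=NH1 P2=-
Op 2: best P0=- P1=NH1 P2=NH1
Op 3: best P0=NH2 P1=NH1 P2=NH1
Op 4: best P0=NH1 P1=NH1 P2=NH1
Op 5: best P0=NH1 P1=NH1 P2=NH1
Op 6: best P0=NH1 P1=NH1 P2=NH1
Op 7: best P0=NH1 P1=NH1 P2=NH1
Op 8: best P0=NH2 P1=NH1 P2=NH1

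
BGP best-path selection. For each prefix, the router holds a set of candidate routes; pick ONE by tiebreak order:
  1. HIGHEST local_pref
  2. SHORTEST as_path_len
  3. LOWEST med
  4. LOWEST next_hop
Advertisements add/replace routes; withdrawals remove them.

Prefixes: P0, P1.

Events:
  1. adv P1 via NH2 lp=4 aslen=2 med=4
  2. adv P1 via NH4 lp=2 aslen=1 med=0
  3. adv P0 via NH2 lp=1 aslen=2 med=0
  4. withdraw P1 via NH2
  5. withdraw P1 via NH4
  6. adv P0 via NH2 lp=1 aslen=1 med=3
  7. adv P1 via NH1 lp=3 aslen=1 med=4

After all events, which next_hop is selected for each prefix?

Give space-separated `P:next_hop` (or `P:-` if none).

Op 1: best P0=- P1=NH2
Op 2: best P0=- P1=NH2
Op 3: best P0=NH2 P1=NH2
Op 4: best P0=NH2 P1=NH4
Op 5: best P0=NH2 P1=-
Op 6: best P0=NH2 P1=-
Op 7: best P0=NH2 P1=NH1

Answer: P0:NH2 P1:NH1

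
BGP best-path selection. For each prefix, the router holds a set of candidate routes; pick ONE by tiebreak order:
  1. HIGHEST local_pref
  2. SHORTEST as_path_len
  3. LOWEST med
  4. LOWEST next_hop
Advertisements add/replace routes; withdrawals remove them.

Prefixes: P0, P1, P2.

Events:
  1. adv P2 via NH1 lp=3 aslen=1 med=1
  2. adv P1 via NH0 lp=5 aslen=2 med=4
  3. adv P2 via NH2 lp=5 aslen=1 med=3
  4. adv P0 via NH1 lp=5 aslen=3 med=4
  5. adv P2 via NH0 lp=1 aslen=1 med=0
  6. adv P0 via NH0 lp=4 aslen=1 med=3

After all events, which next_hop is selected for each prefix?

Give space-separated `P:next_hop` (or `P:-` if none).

Op 1: best P0=- P1=- P2=NH1
Op 2: best P0=- P1=NH0 P2=NH1
Op 3: best P0=- P1=NH0 P2=NH2
Op 4: best P0=NH1 P1=NH0 P2=NH2
Op 5: best P0=NH1 P1=NH0 P2=NH2
Op 6: best P0=NH1 P1=NH0 P2=NH2

Answer: P0:NH1 P1:NH0 P2:NH2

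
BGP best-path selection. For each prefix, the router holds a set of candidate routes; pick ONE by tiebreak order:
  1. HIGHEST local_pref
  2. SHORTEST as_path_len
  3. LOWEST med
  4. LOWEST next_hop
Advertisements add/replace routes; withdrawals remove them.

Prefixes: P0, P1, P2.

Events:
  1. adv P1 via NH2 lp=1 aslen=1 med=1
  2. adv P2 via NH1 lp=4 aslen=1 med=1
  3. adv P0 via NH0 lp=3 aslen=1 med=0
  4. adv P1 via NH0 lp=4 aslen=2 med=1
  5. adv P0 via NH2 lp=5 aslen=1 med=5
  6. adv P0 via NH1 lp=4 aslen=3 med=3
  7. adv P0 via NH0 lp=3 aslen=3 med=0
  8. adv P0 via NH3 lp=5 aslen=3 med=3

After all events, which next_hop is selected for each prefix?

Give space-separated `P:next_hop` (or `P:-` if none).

Answer: P0:NH2 P1:NH0 P2:NH1

Derivation:
Op 1: best P0=- P1=NH2 P2=-
Op 2: best P0=- P1=NH2 P2=NH1
Op 3: best P0=NH0 P1=NH2 P2=NH1
Op 4: best P0=NH0 P1=NH0 P2=NH1
Op 5: best P0=NH2 P1=NH0 P2=NH1
Op 6: best P0=NH2 P1=NH0 P2=NH1
Op 7: best P0=NH2 P1=NH0 P2=NH1
Op 8: best P0=NH2 P1=NH0 P2=NH1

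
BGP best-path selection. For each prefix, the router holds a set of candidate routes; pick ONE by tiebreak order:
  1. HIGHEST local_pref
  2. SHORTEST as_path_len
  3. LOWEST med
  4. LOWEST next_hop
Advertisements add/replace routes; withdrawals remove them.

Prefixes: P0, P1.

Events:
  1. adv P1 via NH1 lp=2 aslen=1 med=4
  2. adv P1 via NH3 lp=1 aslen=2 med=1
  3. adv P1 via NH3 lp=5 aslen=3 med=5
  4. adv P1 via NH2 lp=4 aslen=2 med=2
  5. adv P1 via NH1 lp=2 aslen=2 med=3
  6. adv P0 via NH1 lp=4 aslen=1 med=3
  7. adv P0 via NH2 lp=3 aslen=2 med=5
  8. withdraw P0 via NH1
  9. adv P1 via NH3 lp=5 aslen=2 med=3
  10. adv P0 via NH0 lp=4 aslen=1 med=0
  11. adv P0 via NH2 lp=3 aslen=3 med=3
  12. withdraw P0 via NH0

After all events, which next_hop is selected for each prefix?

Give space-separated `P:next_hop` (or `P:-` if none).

Op 1: best P0=- P1=NH1
Op 2: best P0=- P1=NH1
Op 3: best P0=- P1=NH3
Op 4: best P0=- P1=NH3
Op 5: best P0=- P1=NH3
Op 6: best P0=NH1 P1=NH3
Op 7: best P0=NH1 P1=NH3
Op 8: best P0=NH2 P1=NH3
Op 9: best P0=NH2 P1=NH3
Op 10: best P0=NH0 P1=NH3
Op 11: best P0=NH0 P1=NH3
Op 12: best P0=NH2 P1=NH3

Answer: P0:NH2 P1:NH3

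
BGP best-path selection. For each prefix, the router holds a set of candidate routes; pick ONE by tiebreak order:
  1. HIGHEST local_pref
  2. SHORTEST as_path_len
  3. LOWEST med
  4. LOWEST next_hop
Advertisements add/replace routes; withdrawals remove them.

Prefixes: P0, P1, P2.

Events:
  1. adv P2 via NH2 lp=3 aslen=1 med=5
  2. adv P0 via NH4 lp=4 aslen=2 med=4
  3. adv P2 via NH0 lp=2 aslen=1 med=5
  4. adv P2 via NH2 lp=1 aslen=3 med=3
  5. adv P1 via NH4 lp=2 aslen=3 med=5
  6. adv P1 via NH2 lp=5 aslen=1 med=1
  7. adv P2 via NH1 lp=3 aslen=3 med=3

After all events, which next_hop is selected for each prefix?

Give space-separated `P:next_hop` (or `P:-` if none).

Op 1: best P0=- P1=- P2=NH2
Op 2: best P0=NH4 P1=- P2=NH2
Op 3: best P0=NH4 P1=- P2=NH2
Op 4: best P0=NH4 P1=- P2=NH0
Op 5: best P0=NH4 P1=NH4 P2=NH0
Op 6: best P0=NH4 P1=NH2 P2=NH0
Op 7: best P0=NH4 P1=NH2 P2=NH1

Answer: P0:NH4 P1:NH2 P2:NH1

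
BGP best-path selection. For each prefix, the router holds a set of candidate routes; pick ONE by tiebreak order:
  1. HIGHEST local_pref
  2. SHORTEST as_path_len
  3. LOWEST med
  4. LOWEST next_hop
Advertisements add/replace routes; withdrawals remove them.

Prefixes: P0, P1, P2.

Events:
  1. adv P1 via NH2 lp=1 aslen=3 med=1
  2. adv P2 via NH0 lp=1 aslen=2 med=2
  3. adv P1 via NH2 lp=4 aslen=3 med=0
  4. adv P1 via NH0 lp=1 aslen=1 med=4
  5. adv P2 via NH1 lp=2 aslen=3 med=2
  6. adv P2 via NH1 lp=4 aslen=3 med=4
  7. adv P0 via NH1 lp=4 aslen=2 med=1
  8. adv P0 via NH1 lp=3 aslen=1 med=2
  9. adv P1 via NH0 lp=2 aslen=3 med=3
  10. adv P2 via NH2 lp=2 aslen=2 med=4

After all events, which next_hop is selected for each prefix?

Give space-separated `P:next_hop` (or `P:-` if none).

Answer: P0:NH1 P1:NH2 P2:NH1

Derivation:
Op 1: best P0=- P1=NH2 P2=-
Op 2: best P0=- P1=NH2 P2=NH0
Op 3: best P0=- P1=NH2 P2=NH0
Op 4: best P0=- P1=NH2 P2=NH0
Op 5: best P0=- P1=NH2 P2=NH1
Op 6: best P0=- P1=NH2 P2=NH1
Op 7: best P0=NH1 P1=NH2 P2=NH1
Op 8: best P0=NH1 P1=NH2 P2=NH1
Op 9: best P0=NH1 P1=NH2 P2=NH1
Op 10: best P0=NH1 P1=NH2 P2=NH1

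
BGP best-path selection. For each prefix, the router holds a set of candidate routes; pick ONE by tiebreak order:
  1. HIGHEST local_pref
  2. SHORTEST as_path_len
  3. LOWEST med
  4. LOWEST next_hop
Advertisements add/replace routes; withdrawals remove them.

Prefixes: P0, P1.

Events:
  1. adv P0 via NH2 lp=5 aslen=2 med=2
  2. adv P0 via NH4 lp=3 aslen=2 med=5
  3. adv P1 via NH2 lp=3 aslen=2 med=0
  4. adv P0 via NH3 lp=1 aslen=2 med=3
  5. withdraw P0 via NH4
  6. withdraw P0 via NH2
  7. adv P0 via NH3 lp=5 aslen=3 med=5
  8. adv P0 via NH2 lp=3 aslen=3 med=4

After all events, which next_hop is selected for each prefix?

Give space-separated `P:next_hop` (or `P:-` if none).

Op 1: best P0=NH2 P1=-
Op 2: best P0=NH2 P1=-
Op 3: best P0=NH2 P1=NH2
Op 4: best P0=NH2 P1=NH2
Op 5: best P0=NH2 P1=NH2
Op 6: best P0=NH3 P1=NH2
Op 7: best P0=NH3 P1=NH2
Op 8: best P0=NH3 P1=NH2

Answer: P0:NH3 P1:NH2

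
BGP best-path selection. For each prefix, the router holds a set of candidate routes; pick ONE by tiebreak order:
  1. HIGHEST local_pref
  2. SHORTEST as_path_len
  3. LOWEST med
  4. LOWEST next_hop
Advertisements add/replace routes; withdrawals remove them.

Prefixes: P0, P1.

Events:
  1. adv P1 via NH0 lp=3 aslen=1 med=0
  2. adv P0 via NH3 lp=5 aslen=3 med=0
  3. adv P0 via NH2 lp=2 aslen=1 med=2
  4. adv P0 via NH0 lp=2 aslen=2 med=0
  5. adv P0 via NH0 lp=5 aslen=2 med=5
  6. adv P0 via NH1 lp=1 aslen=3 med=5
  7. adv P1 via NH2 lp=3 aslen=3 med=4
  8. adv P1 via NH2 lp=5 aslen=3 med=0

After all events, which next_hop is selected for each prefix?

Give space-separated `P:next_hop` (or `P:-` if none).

Answer: P0:NH0 P1:NH2

Derivation:
Op 1: best P0=- P1=NH0
Op 2: best P0=NH3 P1=NH0
Op 3: best P0=NH3 P1=NH0
Op 4: best P0=NH3 P1=NH0
Op 5: best P0=NH0 P1=NH0
Op 6: best P0=NH0 P1=NH0
Op 7: best P0=NH0 P1=NH0
Op 8: best P0=NH0 P1=NH2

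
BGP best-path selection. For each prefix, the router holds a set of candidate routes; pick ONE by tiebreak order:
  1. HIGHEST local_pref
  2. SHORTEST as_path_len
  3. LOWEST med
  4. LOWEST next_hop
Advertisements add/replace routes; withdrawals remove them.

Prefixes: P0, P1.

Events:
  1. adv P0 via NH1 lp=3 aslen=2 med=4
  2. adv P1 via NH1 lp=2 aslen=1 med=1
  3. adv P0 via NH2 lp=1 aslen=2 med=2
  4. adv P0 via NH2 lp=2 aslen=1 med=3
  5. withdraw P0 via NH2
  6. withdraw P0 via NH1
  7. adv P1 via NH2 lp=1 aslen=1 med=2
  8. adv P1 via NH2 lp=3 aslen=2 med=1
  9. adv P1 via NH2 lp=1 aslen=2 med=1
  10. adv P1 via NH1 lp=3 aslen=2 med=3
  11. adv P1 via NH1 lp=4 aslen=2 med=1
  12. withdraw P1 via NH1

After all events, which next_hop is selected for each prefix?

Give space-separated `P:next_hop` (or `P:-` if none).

Op 1: best P0=NH1 P1=-
Op 2: best P0=NH1 P1=NH1
Op 3: best P0=NH1 P1=NH1
Op 4: best P0=NH1 P1=NH1
Op 5: best P0=NH1 P1=NH1
Op 6: best P0=- P1=NH1
Op 7: best P0=- P1=NH1
Op 8: best P0=- P1=NH2
Op 9: best P0=- P1=NH1
Op 10: best P0=- P1=NH1
Op 11: best P0=- P1=NH1
Op 12: best P0=- P1=NH2

Answer: P0:- P1:NH2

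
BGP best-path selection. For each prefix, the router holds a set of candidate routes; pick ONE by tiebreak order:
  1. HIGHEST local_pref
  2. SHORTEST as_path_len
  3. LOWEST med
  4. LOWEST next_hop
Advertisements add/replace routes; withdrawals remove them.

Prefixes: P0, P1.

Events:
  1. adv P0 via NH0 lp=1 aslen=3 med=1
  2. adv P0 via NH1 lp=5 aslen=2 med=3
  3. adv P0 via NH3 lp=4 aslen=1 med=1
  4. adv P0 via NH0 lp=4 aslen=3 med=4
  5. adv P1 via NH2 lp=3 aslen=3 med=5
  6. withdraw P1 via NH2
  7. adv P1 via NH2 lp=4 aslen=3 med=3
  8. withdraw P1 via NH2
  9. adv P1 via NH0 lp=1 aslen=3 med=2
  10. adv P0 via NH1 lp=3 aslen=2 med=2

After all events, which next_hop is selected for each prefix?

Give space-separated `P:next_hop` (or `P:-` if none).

Answer: P0:NH3 P1:NH0

Derivation:
Op 1: best P0=NH0 P1=-
Op 2: best P0=NH1 P1=-
Op 3: best P0=NH1 P1=-
Op 4: best P0=NH1 P1=-
Op 5: best P0=NH1 P1=NH2
Op 6: best P0=NH1 P1=-
Op 7: best P0=NH1 P1=NH2
Op 8: best P0=NH1 P1=-
Op 9: best P0=NH1 P1=NH0
Op 10: best P0=NH3 P1=NH0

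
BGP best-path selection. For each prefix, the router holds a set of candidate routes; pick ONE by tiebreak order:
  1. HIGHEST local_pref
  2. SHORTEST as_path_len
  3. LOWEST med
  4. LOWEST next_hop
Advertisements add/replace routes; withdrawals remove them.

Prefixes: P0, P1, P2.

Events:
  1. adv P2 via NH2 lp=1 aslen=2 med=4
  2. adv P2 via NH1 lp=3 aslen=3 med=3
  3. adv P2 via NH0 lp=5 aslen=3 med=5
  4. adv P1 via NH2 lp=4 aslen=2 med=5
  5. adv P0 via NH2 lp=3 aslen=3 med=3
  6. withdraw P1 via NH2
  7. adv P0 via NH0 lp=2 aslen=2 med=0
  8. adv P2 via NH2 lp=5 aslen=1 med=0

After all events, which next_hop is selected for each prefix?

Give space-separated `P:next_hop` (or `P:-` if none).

Answer: P0:NH2 P1:- P2:NH2

Derivation:
Op 1: best P0=- P1=- P2=NH2
Op 2: best P0=- P1=- P2=NH1
Op 3: best P0=- P1=- P2=NH0
Op 4: best P0=- P1=NH2 P2=NH0
Op 5: best P0=NH2 P1=NH2 P2=NH0
Op 6: best P0=NH2 P1=- P2=NH0
Op 7: best P0=NH2 P1=- P2=NH0
Op 8: best P0=NH2 P1=- P2=NH2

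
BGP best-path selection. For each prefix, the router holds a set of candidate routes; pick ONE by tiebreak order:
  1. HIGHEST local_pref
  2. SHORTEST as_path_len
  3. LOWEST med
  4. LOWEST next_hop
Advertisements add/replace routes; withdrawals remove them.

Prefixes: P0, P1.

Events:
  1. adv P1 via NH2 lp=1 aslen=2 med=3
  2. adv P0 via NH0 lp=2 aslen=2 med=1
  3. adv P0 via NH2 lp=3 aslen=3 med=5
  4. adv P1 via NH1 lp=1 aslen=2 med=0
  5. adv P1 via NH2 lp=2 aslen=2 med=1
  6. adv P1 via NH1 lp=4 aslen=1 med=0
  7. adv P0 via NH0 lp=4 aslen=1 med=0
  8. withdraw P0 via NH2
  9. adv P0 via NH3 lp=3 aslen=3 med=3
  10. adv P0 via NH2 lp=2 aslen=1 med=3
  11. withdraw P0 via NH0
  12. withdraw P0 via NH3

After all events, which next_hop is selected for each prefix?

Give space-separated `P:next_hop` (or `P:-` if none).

Answer: P0:NH2 P1:NH1

Derivation:
Op 1: best P0=- P1=NH2
Op 2: best P0=NH0 P1=NH2
Op 3: best P0=NH2 P1=NH2
Op 4: best P0=NH2 P1=NH1
Op 5: best P0=NH2 P1=NH2
Op 6: best P0=NH2 P1=NH1
Op 7: best P0=NH0 P1=NH1
Op 8: best P0=NH0 P1=NH1
Op 9: best P0=NH0 P1=NH1
Op 10: best P0=NH0 P1=NH1
Op 11: best P0=NH3 P1=NH1
Op 12: best P0=NH2 P1=NH1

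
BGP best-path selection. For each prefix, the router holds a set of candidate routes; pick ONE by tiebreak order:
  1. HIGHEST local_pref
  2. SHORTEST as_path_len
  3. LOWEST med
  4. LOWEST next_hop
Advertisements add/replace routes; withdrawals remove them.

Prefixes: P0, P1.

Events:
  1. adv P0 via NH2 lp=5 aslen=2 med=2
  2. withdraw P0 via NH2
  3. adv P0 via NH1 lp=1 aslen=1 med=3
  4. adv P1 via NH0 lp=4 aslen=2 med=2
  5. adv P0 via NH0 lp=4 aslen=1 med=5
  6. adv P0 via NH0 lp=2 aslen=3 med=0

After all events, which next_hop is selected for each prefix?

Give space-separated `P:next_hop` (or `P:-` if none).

Op 1: best P0=NH2 P1=-
Op 2: best P0=- P1=-
Op 3: best P0=NH1 P1=-
Op 4: best P0=NH1 P1=NH0
Op 5: best P0=NH0 P1=NH0
Op 6: best P0=NH0 P1=NH0

Answer: P0:NH0 P1:NH0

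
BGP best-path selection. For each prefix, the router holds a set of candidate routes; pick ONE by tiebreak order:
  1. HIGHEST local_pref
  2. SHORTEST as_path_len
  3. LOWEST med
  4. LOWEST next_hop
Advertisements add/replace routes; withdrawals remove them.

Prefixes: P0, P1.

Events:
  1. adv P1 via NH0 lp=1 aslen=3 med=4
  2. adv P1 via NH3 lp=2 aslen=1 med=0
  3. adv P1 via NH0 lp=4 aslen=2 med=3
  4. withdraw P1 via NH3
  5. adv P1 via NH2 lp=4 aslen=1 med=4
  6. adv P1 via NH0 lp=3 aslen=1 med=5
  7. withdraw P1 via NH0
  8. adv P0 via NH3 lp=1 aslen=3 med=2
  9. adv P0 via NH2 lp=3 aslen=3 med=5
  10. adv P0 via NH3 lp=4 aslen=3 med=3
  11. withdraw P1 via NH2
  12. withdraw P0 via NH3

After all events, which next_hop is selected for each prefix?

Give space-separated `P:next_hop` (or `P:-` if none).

Answer: P0:NH2 P1:-

Derivation:
Op 1: best P0=- P1=NH0
Op 2: best P0=- P1=NH3
Op 3: best P0=- P1=NH0
Op 4: best P0=- P1=NH0
Op 5: best P0=- P1=NH2
Op 6: best P0=- P1=NH2
Op 7: best P0=- P1=NH2
Op 8: best P0=NH3 P1=NH2
Op 9: best P0=NH2 P1=NH2
Op 10: best P0=NH3 P1=NH2
Op 11: best P0=NH3 P1=-
Op 12: best P0=NH2 P1=-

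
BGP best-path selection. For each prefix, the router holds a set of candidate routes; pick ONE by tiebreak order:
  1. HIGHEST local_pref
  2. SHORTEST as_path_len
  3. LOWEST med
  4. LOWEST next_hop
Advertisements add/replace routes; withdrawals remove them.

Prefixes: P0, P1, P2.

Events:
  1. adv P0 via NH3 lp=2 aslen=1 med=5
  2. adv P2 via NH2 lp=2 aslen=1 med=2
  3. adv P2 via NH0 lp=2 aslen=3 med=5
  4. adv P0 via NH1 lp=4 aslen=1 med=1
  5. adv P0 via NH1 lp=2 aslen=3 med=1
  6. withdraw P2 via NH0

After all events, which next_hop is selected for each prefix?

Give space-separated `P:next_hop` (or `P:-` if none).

Op 1: best P0=NH3 P1=- P2=-
Op 2: best P0=NH3 P1=- P2=NH2
Op 3: best P0=NH3 P1=- P2=NH2
Op 4: best P0=NH1 P1=- P2=NH2
Op 5: best P0=NH3 P1=- P2=NH2
Op 6: best P0=NH3 P1=- P2=NH2

Answer: P0:NH3 P1:- P2:NH2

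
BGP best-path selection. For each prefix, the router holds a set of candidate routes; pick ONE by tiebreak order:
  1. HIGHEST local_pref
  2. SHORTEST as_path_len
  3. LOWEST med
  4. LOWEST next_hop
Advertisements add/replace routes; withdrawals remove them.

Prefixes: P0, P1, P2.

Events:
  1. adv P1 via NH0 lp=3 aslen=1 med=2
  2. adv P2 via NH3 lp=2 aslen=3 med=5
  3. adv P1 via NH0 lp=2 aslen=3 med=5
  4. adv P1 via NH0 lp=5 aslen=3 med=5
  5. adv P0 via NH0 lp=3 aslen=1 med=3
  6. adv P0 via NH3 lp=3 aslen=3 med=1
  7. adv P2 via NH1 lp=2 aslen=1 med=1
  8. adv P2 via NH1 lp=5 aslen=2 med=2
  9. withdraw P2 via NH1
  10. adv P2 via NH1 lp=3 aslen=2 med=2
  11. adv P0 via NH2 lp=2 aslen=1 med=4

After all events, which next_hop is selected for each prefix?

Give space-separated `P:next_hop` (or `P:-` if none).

Answer: P0:NH0 P1:NH0 P2:NH1

Derivation:
Op 1: best P0=- P1=NH0 P2=-
Op 2: best P0=- P1=NH0 P2=NH3
Op 3: best P0=- P1=NH0 P2=NH3
Op 4: best P0=- P1=NH0 P2=NH3
Op 5: best P0=NH0 P1=NH0 P2=NH3
Op 6: best P0=NH0 P1=NH0 P2=NH3
Op 7: best P0=NH0 P1=NH0 P2=NH1
Op 8: best P0=NH0 P1=NH0 P2=NH1
Op 9: best P0=NH0 P1=NH0 P2=NH3
Op 10: best P0=NH0 P1=NH0 P2=NH1
Op 11: best P0=NH0 P1=NH0 P2=NH1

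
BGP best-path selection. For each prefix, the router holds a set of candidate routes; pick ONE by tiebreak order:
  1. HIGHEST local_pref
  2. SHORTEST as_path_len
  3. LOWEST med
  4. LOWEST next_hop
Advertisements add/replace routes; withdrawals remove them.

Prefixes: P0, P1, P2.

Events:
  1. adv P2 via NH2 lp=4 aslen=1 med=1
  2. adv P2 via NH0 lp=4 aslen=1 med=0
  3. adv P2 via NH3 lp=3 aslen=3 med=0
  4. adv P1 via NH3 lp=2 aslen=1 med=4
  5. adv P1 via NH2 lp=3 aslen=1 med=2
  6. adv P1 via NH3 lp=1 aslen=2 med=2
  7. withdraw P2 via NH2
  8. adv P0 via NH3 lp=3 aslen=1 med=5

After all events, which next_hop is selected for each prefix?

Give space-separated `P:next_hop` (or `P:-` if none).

Op 1: best P0=- P1=- P2=NH2
Op 2: best P0=- P1=- P2=NH0
Op 3: best P0=- P1=- P2=NH0
Op 4: best P0=- P1=NH3 P2=NH0
Op 5: best P0=- P1=NH2 P2=NH0
Op 6: best P0=- P1=NH2 P2=NH0
Op 7: best P0=- P1=NH2 P2=NH0
Op 8: best P0=NH3 P1=NH2 P2=NH0

Answer: P0:NH3 P1:NH2 P2:NH0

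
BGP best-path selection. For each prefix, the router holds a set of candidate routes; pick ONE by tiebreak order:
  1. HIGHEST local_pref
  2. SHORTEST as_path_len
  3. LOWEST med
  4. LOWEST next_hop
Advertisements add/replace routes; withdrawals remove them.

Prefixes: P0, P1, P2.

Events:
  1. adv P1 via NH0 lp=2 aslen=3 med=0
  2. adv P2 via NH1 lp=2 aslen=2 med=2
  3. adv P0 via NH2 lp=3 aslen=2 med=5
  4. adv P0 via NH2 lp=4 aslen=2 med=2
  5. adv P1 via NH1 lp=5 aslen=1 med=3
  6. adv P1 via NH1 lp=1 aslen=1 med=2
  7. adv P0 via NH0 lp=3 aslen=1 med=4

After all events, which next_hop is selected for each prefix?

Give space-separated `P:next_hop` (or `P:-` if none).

Op 1: best P0=- P1=NH0 P2=-
Op 2: best P0=- P1=NH0 P2=NH1
Op 3: best P0=NH2 P1=NH0 P2=NH1
Op 4: best P0=NH2 P1=NH0 P2=NH1
Op 5: best P0=NH2 P1=NH1 P2=NH1
Op 6: best P0=NH2 P1=NH0 P2=NH1
Op 7: best P0=NH2 P1=NH0 P2=NH1

Answer: P0:NH2 P1:NH0 P2:NH1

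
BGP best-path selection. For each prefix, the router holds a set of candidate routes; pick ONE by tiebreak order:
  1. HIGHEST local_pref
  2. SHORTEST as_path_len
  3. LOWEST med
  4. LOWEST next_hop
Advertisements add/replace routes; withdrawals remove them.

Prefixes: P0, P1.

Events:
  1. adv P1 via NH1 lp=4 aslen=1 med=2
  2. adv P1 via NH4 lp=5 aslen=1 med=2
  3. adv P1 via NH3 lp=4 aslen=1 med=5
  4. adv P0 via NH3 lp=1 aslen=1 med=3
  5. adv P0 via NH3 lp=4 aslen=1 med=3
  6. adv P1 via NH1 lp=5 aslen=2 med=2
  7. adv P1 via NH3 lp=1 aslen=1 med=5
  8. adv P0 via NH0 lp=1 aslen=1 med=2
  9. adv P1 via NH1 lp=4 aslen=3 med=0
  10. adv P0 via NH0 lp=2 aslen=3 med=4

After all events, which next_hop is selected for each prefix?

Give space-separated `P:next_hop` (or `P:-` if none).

Op 1: best P0=- P1=NH1
Op 2: best P0=- P1=NH4
Op 3: best P0=- P1=NH4
Op 4: best P0=NH3 P1=NH4
Op 5: best P0=NH3 P1=NH4
Op 6: best P0=NH3 P1=NH4
Op 7: best P0=NH3 P1=NH4
Op 8: best P0=NH3 P1=NH4
Op 9: best P0=NH3 P1=NH4
Op 10: best P0=NH3 P1=NH4

Answer: P0:NH3 P1:NH4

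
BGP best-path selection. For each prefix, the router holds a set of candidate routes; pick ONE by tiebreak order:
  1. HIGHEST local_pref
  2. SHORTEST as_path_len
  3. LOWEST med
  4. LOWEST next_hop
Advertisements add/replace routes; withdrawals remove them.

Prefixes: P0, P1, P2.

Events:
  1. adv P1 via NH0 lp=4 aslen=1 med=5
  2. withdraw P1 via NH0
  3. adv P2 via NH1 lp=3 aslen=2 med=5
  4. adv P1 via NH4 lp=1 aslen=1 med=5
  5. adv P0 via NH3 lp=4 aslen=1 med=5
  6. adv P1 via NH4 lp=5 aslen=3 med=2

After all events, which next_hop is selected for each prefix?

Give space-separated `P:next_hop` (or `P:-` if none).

Answer: P0:NH3 P1:NH4 P2:NH1

Derivation:
Op 1: best P0=- P1=NH0 P2=-
Op 2: best P0=- P1=- P2=-
Op 3: best P0=- P1=- P2=NH1
Op 4: best P0=- P1=NH4 P2=NH1
Op 5: best P0=NH3 P1=NH4 P2=NH1
Op 6: best P0=NH3 P1=NH4 P2=NH1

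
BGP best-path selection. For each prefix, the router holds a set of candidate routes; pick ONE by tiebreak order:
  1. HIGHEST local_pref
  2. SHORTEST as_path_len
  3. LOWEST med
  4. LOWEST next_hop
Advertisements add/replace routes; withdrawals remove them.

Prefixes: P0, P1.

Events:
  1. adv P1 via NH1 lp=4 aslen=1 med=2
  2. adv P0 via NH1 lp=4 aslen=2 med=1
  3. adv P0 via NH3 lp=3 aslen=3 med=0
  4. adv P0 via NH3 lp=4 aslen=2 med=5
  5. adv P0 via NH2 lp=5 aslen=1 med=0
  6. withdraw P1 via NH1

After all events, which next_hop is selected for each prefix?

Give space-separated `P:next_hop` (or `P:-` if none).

Op 1: best P0=- P1=NH1
Op 2: best P0=NH1 P1=NH1
Op 3: best P0=NH1 P1=NH1
Op 4: best P0=NH1 P1=NH1
Op 5: best P0=NH2 P1=NH1
Op 6: best P0=NH2 P1=-

Answer: P0:NH2 P1:-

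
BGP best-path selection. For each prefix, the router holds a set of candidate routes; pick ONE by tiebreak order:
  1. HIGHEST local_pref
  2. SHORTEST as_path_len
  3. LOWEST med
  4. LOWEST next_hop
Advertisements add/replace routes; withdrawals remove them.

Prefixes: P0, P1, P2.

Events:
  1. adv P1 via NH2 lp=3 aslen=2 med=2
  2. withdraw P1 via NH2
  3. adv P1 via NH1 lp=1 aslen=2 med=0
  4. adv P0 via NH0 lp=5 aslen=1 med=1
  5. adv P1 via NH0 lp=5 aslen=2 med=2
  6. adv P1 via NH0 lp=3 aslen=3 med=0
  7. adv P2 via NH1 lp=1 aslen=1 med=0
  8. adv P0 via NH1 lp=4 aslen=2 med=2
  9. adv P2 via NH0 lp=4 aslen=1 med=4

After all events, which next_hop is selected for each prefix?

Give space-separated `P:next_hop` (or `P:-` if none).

Answer: P0:NH0 P1:NH0 P2:NH0

Derivation:
Op 1: best P0=- P1=NH2 P2=-
Op 2: best P0=- P1=- P2=-
Op 3: best P0=- P1=NH1 P2=-
Op 4: best P0=NH0 P1=NH1 P2=-
Op 5: best P0=NH0 P1=NH0 P2=-
Op 6: best P0=NH0 P1=NH0 P2=-
Op 7: best P0=NH0 P1=NH0 P2=NH1
Op 8: best P0=NH0 P1=NH0 P2=NH1
Op 9: best P0=NH0 P1=NH0 P2=NH0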